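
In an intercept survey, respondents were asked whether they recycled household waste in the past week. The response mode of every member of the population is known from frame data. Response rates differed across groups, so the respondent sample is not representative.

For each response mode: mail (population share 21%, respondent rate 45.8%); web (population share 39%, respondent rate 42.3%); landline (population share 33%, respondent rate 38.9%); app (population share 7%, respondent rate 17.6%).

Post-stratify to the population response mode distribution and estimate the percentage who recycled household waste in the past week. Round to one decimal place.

40.2%

Reweight to the known response mode distribution:
  mail: 0.21 × 45.8 = 9.618
  web: 0.39 × 42.3 = 16.497
  landline: 0.33 × 38.9 = 12.837
  app: 0.07 × 17.6 = 1.232
Post-stratified estimate = 40.184 → 40.2%.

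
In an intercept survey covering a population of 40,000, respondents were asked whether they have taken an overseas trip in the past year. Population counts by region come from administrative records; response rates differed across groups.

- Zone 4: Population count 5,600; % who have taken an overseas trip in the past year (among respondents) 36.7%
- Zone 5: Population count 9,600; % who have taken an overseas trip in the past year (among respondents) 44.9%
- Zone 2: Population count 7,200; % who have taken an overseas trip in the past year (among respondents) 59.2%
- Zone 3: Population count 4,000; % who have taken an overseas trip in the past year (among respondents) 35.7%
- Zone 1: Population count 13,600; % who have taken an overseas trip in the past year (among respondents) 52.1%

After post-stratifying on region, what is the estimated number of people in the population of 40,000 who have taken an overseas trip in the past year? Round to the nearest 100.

19,100

Each cell contributes its population count × the respondent rate:
  Zone 4: 5,600 × 36.7% = 2055.2
  Zone 5: 9,600 × 44.9% = 4310.4
  Zone 2: 7,200 × 59.2% = 4262.4
  Zone 3: 4,000 × 35.7% = 1428
  Zone 1: 13,600 × 52.1% = 7085.6
Estimated total = 19141.6 → 19,100.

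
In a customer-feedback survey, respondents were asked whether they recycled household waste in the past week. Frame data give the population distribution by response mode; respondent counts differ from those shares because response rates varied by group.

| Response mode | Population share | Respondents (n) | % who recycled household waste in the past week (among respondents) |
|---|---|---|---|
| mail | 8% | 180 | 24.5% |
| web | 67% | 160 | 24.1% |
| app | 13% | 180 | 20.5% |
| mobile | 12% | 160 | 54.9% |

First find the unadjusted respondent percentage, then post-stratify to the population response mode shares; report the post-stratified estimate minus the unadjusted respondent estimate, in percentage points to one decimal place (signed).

Unadjusted (pooled respondent) estimate weights by respondent counts:
  (180/680)×24.5 + (160/680)×24.1 + (180/680)×20.5 + (160/680)×54.9 = 30.5%
Post-stratified estimate weights by population shares:
  0.08×24.5 + 0.67×24.1 + 0.13×20.5 + 0.12×54.9 = 27.36%
Difference = 27.36 − 30.5 = -3.14 pp.

-3.1 percentage points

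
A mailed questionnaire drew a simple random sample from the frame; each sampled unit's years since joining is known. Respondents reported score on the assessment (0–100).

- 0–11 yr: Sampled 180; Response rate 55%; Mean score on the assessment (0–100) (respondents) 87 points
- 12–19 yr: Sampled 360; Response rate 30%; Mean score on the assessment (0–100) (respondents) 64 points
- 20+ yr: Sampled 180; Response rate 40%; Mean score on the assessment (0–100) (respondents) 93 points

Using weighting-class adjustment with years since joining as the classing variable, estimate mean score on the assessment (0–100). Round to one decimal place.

Inverse-response-rate weighting restores each class to its sampled count, so class totals weight by n_sampled:
  0–11 yr: 180 × 87 = 15,660
  12–19 yr: 360 × 64 = 23,040
  20+ yr: 180 × 93 = 16,740
Adjusted estimate = 55,440 / 720 = 77 → 77.0.

77.0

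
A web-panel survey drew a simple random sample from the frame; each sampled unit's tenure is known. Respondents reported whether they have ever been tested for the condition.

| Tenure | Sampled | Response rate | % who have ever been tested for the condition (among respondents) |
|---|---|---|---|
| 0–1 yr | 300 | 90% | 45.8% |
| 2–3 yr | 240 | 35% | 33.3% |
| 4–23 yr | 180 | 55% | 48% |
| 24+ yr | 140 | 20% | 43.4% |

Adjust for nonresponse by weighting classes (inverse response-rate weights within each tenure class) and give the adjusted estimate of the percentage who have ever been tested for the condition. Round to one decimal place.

42.4%

Weighting each respondent by the inverse class response rate inflates each class back to its sampled size, so the class weight is n_sampled:
  0–1 yr: 300 × 45.8 = 13,740
  2–3 yr: 240 × 33.3 = 7992
  4–23 yr: 180 × 48 = 8640
  24+ yr: 140 × 43.4 = 6076
Adjusted estimate = 36,448 / 860 = 42.3814 → 42.4%.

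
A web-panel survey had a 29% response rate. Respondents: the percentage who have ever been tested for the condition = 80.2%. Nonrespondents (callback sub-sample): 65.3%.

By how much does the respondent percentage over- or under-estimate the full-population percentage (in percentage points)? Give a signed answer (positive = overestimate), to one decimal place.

Nonresponse fraction = 1 − 0.29 = 0.71.
Bias = (nonresponse fraction) × (respondent percentage − nonrespondent percentage)
     = 0.71 × (80.2 − 65.3) = 0.71 × 14.9 = 10.579.

+10.6 percentage points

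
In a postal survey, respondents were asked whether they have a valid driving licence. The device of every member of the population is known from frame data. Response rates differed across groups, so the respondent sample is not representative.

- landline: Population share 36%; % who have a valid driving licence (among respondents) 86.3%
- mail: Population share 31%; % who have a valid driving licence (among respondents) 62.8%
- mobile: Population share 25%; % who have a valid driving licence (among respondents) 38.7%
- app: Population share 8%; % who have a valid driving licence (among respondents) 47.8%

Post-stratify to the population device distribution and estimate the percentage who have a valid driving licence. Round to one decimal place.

64.0%

Weight each group's respondent value by its population share:
  landline: 0.36 × 86.3 = 31.068
  mail: 0.31 × 62.8 = 19.468
  mobile: 0.25 × 38.7 = 9.675
  app: 0.08 × 47.8 = 3.824
Post-stratified estimate = 64.035 → 64.0%.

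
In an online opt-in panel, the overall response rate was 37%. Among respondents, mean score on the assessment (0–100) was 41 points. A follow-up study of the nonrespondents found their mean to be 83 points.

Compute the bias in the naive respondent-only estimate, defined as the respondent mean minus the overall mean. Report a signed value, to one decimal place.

-26.5

Nonresponse fraction = 1 − 0.37 = 0.63.
Bias = (nonresponse fraction) × (respondent mean − nonrespondent mean)
     = 0.63 × (41 − 83) = 0.63 × -42 = -26.46.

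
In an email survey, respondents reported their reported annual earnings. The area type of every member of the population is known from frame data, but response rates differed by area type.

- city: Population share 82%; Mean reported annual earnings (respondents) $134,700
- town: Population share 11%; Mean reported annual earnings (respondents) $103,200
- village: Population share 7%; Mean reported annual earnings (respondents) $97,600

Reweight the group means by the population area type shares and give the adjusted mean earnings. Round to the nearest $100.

Reweight to the known area type distribution:
  city: 0.82 × 134,700 = 110,454
  town: 0.11 × 103,200 = 11,352
  village: 0.07 × 97,600 = 6832
Post-stratified estimate = 128,638 → $128,600.

$128,600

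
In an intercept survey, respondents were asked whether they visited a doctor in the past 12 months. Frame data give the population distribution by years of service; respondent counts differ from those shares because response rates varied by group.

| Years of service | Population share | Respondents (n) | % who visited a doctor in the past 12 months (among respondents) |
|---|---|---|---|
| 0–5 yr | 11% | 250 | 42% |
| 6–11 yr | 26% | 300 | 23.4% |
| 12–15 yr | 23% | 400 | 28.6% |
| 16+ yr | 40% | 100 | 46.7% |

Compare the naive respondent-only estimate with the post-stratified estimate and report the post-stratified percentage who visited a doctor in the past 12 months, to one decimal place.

Without adjustment, the pooled respondent share is:
  (250/1050)×42 + (300/1050)×23.4 + (400/1050)×28.6 + (100/1050)×46.7 = 32.0286%
Post-stratifying to population shares instead:
  0.11×42 + 0.26×23.4 + 0.23×28.6 + 0.4×46.7 = 35.962%

36.0%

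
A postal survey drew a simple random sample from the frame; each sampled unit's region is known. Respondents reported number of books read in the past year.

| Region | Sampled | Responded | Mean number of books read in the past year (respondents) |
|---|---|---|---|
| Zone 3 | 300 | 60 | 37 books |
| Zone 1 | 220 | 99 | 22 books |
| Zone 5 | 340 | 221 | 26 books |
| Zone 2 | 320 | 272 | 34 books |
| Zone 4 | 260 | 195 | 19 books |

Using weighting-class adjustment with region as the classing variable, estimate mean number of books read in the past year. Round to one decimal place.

28.2

Response rates by class: Zone 3 60/300 = 20%, Zone 1 99/220 = 45%, Zone 5 221/340 = 65%, Zone 2 272/320 = 85%, Zone 4 195/260 = 75%.
Inverse-response-rate weighting restores each class to its sampled count, so class totals weight by n_sampled:
  Zone 3: 300 × 37 = 11,100
  Zone 1: 220 × 22 = 4840
  Zone 5: 340 × 26 = 8840
  Zone 2: 320 × 34 = 10,880
  Zone 4: 260 × 19 = 4940
Adjusted estimate = 40,600 / 1,440 = 28.1944 → 28.2.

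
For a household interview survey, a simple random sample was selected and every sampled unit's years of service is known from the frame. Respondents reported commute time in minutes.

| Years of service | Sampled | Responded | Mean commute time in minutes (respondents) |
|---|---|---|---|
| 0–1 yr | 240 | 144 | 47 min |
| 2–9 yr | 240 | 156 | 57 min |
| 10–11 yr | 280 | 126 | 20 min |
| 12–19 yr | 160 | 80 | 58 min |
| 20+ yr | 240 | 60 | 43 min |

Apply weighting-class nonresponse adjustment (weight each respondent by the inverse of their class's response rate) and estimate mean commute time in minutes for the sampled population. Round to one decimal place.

43.2

Response rates by class: 0–1 yr 144/240 = 60%, 2–9 yr 156/240 = 65%, 10–11 yr 126/280 = 45%, 12–19 yr 80/160 = 50%, 20+ yr 60/240 = 25%.
With weight = n_sampled/n_responded per class, the weighted class total is n_sampled:
  0–1 yr: 240 × 47 = 11,280
  2–9 yr: 240 × 57 = 13,680
  10–11 yr: 280 × 20 = 5600
  12–19 yr: 160 × 58 = 9280
  20+ yr: 240 × 43 = 10,320
Adjusted estimate = 50,160 / 1,160 = 43.2414 → 43.2.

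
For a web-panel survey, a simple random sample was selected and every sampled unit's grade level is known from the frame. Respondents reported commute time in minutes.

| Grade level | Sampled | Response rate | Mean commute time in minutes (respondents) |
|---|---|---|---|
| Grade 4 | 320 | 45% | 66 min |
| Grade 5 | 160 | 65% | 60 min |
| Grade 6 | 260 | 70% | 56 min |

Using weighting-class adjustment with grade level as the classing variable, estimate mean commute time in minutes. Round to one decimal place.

Each respondent's weight = sampled/responded in their class; summing within a class gives n_sampled, so:
  Grade 4: 320 × 66 = 21,120
  Grade 5: 160 × 60 = 9600
  Grade 6: 260 × 56 = 14,560
Adjusted estimate = 45,280 / 740 = 61.1892 → 61.2.

61.2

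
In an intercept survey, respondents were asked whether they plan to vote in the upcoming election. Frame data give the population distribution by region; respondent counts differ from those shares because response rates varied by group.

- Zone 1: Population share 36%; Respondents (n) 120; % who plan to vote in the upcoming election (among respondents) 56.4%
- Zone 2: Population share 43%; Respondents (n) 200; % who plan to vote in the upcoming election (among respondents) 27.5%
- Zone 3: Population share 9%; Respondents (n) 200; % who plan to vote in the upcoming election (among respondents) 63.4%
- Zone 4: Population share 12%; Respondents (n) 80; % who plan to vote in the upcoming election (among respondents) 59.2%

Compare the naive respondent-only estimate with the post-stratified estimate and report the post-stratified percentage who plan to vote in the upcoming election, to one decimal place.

Unadjusted (pooled respondent) estimate weights by respondent counts:
  (120/600)×56.4 + (200/600)×27.5 + (200/600)×63.4 + (80/600)×59.2 = 49.4733%
Post-stratifying to population shares instead:
  0.36×56.4 + 0.43×27.5 + 0.09×63.4 + 0.12×59.2 = 44.939%

44.9%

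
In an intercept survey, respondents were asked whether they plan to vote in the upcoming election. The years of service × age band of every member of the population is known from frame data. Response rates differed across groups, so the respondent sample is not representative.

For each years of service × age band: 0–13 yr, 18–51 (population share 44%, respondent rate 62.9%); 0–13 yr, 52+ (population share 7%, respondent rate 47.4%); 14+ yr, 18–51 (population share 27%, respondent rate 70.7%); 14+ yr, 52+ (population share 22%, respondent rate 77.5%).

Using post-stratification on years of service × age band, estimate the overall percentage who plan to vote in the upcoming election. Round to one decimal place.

67.1%

Reweight to the known years of service × age band distribution:
  0–13 yr, 18–51: 0.44 × 62.9 = 27.676
  0–13 yr, 52+: 0.07 × 47.4 = 3.318
  14+ yr, 18–51: 0.27 × 70.7 = 19.089
  14+ yr, 52+: 0.22 × 77.5 = 17.05
Post-stratified estimate = 67.133 → 67.1%.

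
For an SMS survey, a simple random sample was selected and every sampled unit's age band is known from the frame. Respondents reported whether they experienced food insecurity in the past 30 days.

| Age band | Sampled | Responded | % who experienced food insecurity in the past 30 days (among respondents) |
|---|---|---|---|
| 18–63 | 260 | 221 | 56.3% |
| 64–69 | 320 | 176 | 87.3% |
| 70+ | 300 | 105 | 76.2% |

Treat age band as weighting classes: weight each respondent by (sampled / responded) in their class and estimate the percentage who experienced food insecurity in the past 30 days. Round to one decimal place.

Response rates by class: 18–63 221/260 = 85%, 64–69 176/320 = 55%, 70+ 105/300 = 35%.
Weighting each respondent by the inverse class response rate inflates each class back to its sampled size, so the class weight is n_sampled:
  18–63: 260 × 56.3 = 14,638
  64–69: 320 × 87.3 = 27,936
  70+: 300 × 76.2 = 22,860
Adjusted estimate = 65,434 / 880 = 74.3568 → 74.4%.

74.4%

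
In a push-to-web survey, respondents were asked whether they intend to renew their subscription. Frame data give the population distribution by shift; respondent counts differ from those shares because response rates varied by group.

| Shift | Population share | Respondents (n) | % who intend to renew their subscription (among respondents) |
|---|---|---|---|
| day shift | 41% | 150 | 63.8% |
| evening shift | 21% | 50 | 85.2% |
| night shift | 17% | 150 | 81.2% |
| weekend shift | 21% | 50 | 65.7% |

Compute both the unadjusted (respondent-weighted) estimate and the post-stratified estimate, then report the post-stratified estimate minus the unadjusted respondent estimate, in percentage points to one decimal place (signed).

Unadjusted (pooled respondent) estimate weights by respondent counts:
  (150/400)×63.8 + (50/400)×85.2 + (150/400)×81.2 + (50/400)×65.7 = 73.2375%
Reweighting by population shift shares:
  0.41×63.8 + 0.21×85.2 + 0.17×81.2 + 0.21×65.7 = 71.651%
Difference = 71.651 − 73.2375 = -1.5865 pp.

-1.6 percentage points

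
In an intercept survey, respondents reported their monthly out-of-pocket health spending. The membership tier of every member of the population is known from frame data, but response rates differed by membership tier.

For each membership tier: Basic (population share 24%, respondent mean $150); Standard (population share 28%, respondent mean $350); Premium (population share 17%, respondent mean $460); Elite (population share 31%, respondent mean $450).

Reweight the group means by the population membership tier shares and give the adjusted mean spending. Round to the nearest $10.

$350

Post-stratification weights by population share, not respondent share:
  Basic: 0.24 × 150 = 36
  Standard: 0.28 × 350 = 98
  Premium: 0.17 × 460 = 78.2
  Elite: 0.31 × 450 = 139.5
Post-stratified estimate = 351.7 → $350.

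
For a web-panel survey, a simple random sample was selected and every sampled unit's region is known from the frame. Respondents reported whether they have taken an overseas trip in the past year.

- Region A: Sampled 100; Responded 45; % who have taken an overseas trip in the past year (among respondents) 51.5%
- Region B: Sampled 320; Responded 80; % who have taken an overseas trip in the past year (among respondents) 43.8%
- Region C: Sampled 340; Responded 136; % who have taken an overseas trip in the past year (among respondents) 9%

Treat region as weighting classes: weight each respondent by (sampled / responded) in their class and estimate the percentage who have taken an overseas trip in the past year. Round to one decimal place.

Response rates by class: Region A 45/100 = 45%, Region B 80/320 = 25%, Region C 136/340 = 40%.
With weight = n_sampled/n_responded per class, the weighted class total is n_sampled:
  Region A: 100 × 51.5 = 5150
  Region B: 320 × 43.8 = 14,016
  Region C: 340 × 9 = 3060
Adjusted estimate = 22,226 / 760 = 29.2447 → 29.2%.

29.2%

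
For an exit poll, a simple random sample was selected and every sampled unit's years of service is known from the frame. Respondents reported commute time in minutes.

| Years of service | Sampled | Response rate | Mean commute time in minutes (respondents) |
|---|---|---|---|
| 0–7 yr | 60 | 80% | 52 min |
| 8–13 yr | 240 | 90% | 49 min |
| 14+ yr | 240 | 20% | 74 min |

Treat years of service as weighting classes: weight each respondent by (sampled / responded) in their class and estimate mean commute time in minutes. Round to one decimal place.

60.4

Each respondent's weight = sampled/responded in their class; summing within a class gives n_sampled, so:
  0–7 yr: 60 × 52 = 3120
  8–13 yr: 240 × 49 = 11,760
  14+ yr: 240 × 74 = 17,760
Adjusted estimate = 32,640 / 540 = 60.4444 → 60.4.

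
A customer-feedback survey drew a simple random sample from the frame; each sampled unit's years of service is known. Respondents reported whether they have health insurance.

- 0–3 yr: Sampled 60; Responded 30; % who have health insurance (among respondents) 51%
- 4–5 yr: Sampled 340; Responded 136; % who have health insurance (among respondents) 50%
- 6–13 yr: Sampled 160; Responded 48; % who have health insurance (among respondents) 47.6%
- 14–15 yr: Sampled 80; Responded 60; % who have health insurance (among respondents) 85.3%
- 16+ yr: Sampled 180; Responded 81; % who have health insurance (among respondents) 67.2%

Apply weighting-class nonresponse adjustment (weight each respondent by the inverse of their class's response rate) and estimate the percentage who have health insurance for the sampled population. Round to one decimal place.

Class response rates: 0–3 yr 30/60 = 50%, 4–5 yr 136/340 = 40%, 6–13 yr 48/160 = 30%, 14–15 yr 60/80 = 75%, 16+ yr 81/180 = 45%.
Each respondent's weight = sampled/responded in their class; summing within a class gives n_sampled, so:
  0–3 yr: 60 × 51 = 3060
  4–5 yr: 340 × 50 = 17,000
  6–13 yr: 160 × 47.6 = 7616
  14–15 yr: 80 × 85.3 = 6824
  16+ yr: 180 × 67.2 = 12,096
Adjusted estimate = 46,596 / 820 = 56.8244 → 56.8%.

56.8%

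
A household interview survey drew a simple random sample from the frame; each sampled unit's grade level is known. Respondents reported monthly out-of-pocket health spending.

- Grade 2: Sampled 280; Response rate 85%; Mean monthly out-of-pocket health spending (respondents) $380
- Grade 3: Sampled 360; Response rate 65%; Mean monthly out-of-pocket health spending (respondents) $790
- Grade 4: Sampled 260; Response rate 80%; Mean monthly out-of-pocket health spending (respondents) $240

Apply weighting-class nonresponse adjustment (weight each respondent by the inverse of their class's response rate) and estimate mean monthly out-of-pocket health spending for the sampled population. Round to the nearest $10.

$500

Inverse-response-rate weighting restores each class to its sampled count, so class totals weight by n_sampled:
  Grade 2: 280 × 380 = 106,400
  Grade 3: 360 × 790 = 284,400
  Grade 4: 260 × 240 = 62,400
Adjusted estimate = 453,200 / 900 = 503.556 → $500.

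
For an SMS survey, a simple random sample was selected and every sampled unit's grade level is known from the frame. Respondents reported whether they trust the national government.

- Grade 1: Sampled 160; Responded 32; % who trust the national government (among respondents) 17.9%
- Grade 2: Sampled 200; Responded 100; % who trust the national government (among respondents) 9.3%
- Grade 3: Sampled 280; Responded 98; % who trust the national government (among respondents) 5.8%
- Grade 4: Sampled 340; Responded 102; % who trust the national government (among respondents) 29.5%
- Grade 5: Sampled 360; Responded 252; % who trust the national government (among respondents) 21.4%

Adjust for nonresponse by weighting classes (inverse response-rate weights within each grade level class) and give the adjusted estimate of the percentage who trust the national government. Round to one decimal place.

18.0%

Response rates by class: Grade 1 32/160 = 20%, Grade 2 100/200 = 50%, Grade 3 98/280 = 35%, Grade 4 102/340 = 30%, Grade 5 252/360 = 70%.
Weighting each respondent by the inverse class response rate inflates each class back to its sampled size, so the class weight is n_sampled:
  Grade 1: 160 × 17.9 = 2864
  Grade 2: 200 × 9.3 = 1860
  Grade 3: 280 × 5.8 = 1624
  Grade 4: 340 × 29.5 = 10,030
  Grade 5: 360 × 21.4 = 7704
Adjusted estimate = 24,082 / 1,340 = 17.9716 → 18.0%.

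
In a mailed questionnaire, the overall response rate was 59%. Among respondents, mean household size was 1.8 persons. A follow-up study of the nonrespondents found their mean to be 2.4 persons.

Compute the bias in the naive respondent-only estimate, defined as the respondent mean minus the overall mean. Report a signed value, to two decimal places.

-0.25

Nonresponse fraction = 1 − 0.59 = 0.41.
Bias = (nonresponse fraction) × (respondent mean − nonrespondent mean)
     = 0.41 × (1.8 − 2.4) = 0.41 × -0.6 = -0.246.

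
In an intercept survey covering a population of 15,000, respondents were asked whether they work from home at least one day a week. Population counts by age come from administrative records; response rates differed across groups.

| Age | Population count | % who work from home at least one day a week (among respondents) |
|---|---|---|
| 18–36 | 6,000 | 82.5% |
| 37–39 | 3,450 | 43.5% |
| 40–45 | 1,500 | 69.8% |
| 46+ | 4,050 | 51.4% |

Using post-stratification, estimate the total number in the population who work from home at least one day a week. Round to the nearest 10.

Apply each group's respondent rate to its population count:
  18–36: 6,000 × 82.5% = 4950
  37–39: 3,450 × 43.5% = 1500.75
  40–45: 1,500 × 69.8% = 1047
  46+: 4,050 × 51.4% = 2081.7
Estimated total = 9579.45 → 9,580.

9,580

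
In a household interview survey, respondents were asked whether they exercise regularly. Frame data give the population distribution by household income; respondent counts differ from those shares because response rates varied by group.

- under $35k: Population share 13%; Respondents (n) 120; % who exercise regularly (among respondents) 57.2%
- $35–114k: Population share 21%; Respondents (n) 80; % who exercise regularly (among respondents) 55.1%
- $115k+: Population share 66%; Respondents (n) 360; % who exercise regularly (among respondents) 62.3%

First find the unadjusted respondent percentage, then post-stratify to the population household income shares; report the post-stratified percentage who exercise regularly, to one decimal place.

Naive respondent-only estimate (weights = respondent counts):
  (120/560)×57.2 + (80/560)×55.1 + (360/560)×62.3 = 60.1786%
Post-stratifying to population shares instead:
  0.13×57.2 + 0.21×55.1 + 0.66×62.3 = 60.125%

60.1%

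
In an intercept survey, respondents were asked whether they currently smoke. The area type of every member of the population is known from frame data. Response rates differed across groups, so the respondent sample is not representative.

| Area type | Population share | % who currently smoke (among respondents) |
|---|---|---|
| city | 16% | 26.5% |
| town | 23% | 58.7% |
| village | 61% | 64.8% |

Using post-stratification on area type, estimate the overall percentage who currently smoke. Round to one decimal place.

57.3%

Each cell contributes population-share × respondent value:
  city: 0.16 × 26.5 = 4.24
  town: 0.23 × 58.7 = 13.501
  village: 0.61 × 64.8 = 39.528
Post-stratified estimate = 57.269 → 57.3%.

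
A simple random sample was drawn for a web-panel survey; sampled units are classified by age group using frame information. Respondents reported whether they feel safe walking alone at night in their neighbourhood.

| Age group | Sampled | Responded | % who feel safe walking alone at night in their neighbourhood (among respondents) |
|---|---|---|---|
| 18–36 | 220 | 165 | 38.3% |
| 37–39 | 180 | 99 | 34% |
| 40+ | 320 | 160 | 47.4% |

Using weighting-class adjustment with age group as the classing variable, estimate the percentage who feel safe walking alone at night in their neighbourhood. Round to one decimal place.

41.3%

Response rates by class: 18–36 165/220 = 75%, 37–39 99/180 = 55%, 40+ 160/320 = 50%.
Weighting each respondent by the inverse class response rate inflates each class back to its sampled size, so the class weight is n_sampled:
  18–36: 220 × 38.3 = 8426
  37–39: 180 × 34 = 6120
  40+: 320 × 47.4 = 15,168
Adjusted estimate = 29,714 / 720 = 41.2694 → 41.3%.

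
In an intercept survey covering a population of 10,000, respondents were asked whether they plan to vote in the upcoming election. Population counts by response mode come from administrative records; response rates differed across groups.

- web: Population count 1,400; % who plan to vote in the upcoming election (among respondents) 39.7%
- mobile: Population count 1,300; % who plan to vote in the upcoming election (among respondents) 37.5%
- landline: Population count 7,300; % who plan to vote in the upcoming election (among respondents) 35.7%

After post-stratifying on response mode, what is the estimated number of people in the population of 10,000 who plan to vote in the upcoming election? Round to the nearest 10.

Estimated count per cell = population count × respondent percentage:
  web: 1,400 × 39.7% = 555.8
  mobile: 1,300 × 37.5% = 487.5
  landline: 7,300 × 35.7% = 2606.1
Estimated total = 3649.4 → 3,650.

3,650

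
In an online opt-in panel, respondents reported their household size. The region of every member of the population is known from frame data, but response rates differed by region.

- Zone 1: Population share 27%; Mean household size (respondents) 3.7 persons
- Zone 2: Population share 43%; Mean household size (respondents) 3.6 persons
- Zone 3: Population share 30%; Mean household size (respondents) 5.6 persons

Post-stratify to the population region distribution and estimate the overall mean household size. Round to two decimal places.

Weight each group's respondent value by its population share:
  Zone 1: 0.27 × 3.7 = 0.999
  Zone 2: 0.43 × 3.6 = 1.548
  Zone 3: 0.3 × 5.6 = 1.68
Post-stratified estimate = 4.227 → 4.23.

4.23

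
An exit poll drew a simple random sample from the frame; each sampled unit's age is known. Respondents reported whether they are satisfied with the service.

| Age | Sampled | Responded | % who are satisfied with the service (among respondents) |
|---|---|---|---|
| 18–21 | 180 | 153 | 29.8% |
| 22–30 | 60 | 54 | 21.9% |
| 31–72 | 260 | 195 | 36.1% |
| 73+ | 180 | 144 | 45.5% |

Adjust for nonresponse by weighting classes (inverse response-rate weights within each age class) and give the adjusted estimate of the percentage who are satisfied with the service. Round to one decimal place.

Class response rates: 18–21 153/180 = 85%, 22–30 54/60 = 90%, 31–72 195/260 = 75%, 73+ 144/180 = 80%.
With weight = n_sampled/n_responded per class, the weighted class total is n_sampled:
  18–21: 180 × 29.8 = 5364
  22–30: 60 × 21.9 = 1314
  31–72: 260 × 36.1 = 9386
  73+: 180 × 45.5 = 8190
Adjusted estimate = 24,254 / 680 = 35.6676 → 35.7%.

35.7%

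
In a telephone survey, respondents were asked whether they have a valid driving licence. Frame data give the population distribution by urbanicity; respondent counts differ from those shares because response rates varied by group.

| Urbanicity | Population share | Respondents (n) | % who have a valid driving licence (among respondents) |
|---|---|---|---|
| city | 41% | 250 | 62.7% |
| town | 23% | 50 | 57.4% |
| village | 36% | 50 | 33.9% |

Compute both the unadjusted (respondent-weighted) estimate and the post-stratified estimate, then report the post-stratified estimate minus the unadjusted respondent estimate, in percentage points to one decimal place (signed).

Without adjustment, the pooled respondent share is:
  (250/350)×62.7 + (50/350)×57.4 + (50/350)×33.9 = 57.8286%
Post-stratified estimate weights by population shares:
  0.41×62.7 + 0.23×57.4 + 0.36×33.9 = 51.113%
Difference = 51.113 − 57.8286 = -6.7156 pp.

-6.7 percentage points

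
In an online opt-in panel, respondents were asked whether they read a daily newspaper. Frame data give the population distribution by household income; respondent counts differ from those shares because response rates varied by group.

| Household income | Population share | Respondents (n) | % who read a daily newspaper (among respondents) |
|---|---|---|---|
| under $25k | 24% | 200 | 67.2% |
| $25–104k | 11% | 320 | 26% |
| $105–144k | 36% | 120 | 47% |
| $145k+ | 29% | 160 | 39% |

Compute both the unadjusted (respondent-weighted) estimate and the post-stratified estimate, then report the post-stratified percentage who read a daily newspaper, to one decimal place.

Without adjustment, the pooled respondent share is:
  (200/800)×67.2 + (320/800)×26 + (120/800)×47 + (160/800)×39 = 42.05%
Post-stratifying to population shares instead:
  0.24×67.2 + 0.11×26 + 0.36×47 + 0.29×39 = 47.218%

47.2%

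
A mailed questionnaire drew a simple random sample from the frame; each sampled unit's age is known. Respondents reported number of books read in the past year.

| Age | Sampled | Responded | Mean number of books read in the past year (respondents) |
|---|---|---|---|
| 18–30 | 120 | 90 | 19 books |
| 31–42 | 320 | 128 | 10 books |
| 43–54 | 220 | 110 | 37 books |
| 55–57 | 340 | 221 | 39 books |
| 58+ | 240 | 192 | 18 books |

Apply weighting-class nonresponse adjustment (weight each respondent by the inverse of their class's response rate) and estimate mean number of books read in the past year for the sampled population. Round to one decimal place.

25.2

Response rates by class: 18–30 90/120 = 75%, 31–42 128/320 = 40%, 43–54 110/220 = 50%, 55–57 221/340 = 65%, 58+ 192/240 = 80%.
Inverse-response-rate weighting restores each class to its sampled count, so class totals weight by n_sampled:
  18–30: 120 × 19 = 2280
  31–42: 320 × 10 = 3200
  43–54: 220 × 37 = 8140
  55–57: 340 × 39 = 13,260
  58+: 240 × 18 = 4320
Adjusted estimate = 31,200 / 1,240 = 25.1613 → 25.2.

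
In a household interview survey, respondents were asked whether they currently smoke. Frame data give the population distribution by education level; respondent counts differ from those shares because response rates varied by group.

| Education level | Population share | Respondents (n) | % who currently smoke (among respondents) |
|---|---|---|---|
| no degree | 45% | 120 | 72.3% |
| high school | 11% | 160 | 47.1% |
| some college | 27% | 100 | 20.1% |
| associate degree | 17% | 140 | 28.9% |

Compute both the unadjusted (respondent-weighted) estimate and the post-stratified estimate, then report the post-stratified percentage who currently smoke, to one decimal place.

Unadjusted (pooled respondent) estimate weights by respondent counts:
  (120/520)×72.3 + (160/520)×47.1 + (100/520)×20.1 + (140/520)×28.9 = 42.8231%
Reweighting by population education level shares:
  0.45×72.3 + 0.11×47.1 + 0.27×20.1 + 0.17×28.9 = 48.056%

48.1%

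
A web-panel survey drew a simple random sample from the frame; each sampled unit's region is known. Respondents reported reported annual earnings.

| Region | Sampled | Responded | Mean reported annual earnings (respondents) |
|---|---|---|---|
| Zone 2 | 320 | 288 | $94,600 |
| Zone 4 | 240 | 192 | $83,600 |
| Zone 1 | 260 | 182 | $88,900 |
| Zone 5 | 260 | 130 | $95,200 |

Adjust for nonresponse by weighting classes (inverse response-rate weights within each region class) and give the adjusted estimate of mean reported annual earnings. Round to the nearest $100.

Response rates by class: Zone 2 288/320 = 90%, Zone 4 192/240 = 80%, Zone 1 182/260 = 70%, Zone 5 130/260 = 50%.
Each respondent's weight = sampled/responded in their class; summing within a class gives n_sampled, so:
  Zone 2: 320 × 94,600 = 30,272,000
  Zone 4: 240 × 83,600 = 20,064,000
  Zone 1: 260 × 88,900 = 23,114,000
  Zone 5: 260 × 95,200 = 24,752,000
Adjusted estimate = 98,202,000 / 1,080 = 90927.8 → $90,900.

$90,900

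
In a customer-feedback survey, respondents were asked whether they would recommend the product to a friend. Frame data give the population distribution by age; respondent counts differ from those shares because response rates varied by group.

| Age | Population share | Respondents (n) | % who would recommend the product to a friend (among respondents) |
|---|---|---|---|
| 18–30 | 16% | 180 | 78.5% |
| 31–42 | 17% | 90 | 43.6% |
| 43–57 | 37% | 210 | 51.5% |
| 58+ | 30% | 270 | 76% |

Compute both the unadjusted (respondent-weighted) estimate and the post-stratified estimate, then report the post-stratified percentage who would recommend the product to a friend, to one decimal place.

Without adjustment, the pooled respondent share is:
  (180/750)×78.5 + (90/750)×43.6 + (210/750)×51.5 + (270/750)×76 = 65.852%
Post-stratifying to population shares instead:
  0.16×78.5 + 0.17×43.6 + 0.37×51.5 + 0.3×76 = 61.827%

61.8%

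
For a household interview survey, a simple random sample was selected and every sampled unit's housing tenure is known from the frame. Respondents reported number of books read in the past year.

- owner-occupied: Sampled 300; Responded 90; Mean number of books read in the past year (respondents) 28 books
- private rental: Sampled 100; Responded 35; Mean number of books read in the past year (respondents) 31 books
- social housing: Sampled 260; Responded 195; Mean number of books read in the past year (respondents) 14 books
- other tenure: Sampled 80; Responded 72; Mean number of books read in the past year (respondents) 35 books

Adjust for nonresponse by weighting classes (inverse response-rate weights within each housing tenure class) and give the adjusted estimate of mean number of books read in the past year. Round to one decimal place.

Class response rates: owner-occupied 90/300 = 30%, private rental 35/100 = 35%, social housing 195/260 = 75%, other tenure 72/80 = 90%.
Inverse-response-rate weighting restores each class to its sampled count, so class totals weight by n_sampled:
  owner-occupied: 300 × 28 = 8400
  private rental: 100 × 31 = 3100
  social housing: 260 × 14 = 3640
  other tenure: 80 × 35 = 2800
Adjusted estimate = 17,940 / 740 = 24.2432 → 24.2.

24.2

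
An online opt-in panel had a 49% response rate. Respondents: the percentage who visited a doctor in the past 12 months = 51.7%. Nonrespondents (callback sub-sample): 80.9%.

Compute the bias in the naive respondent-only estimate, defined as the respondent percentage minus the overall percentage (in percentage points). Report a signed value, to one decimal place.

Nonresponse fraction = 1 − 0.49 = 0.51.
Bias = (nonresponse fraction) × (respondent percentage − nonrespondent percentage)
     = 0.51 × (51.7 − 80.9) = 0.51 × -29.2 = -14.892.

-14.9 percentage points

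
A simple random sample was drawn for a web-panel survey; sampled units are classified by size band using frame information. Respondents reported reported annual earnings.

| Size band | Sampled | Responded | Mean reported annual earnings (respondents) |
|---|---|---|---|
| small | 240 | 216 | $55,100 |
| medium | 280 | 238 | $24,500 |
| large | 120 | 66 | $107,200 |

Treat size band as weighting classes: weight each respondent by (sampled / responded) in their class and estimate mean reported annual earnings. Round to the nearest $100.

Response rates by class: small 216/240 = 90%, medium 238/280 = 85%, large 66/120 = 55%.
Weighting each respondent by the inverse class response rate inflates each class back to its sampled size, so the class weight is n_sampled:
  small: 240 × 55,100 = 13,224,000
  medium: 280 × 24,500 = 6,860,000
  large: 120 × 107,200 = 12,864,000
Adjusted estimate = 32,948,000 / 640 = 51481.2 → $51,500.

$51,500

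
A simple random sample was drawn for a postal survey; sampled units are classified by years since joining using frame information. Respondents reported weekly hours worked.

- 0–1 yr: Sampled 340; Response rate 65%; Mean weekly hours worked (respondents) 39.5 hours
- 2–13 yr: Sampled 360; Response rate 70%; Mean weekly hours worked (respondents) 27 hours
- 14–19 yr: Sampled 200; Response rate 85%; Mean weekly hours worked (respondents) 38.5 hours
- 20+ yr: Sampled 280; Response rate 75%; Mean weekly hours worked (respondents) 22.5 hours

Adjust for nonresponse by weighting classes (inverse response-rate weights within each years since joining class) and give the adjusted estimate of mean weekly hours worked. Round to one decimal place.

31.5

With weight = n_sampled/n_responded per class, the weighted class total is n_sampled:
  0–1 yr: 340 × 39.5 = 13,430
  2–13 yr: 360 × 27 = 9720
  14–19 yr: 200 × 38.5 = 7700
  20+ yr: 280 × 22.5 = 6300
Adjusted estimate = 37,150 / 1,180 = 31.4831 → 31.5.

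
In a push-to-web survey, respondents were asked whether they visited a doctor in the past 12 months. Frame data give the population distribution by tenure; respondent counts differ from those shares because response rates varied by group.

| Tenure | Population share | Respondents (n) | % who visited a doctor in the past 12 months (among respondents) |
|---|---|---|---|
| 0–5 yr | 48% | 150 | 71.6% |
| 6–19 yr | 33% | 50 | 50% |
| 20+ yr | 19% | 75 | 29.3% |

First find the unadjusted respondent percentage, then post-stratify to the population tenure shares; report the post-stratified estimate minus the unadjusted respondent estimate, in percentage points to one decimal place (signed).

Unadjusted (pooled respondent) estimate weights by respondent counts:
  (150/275)×71.6 + (50/275)×50 + (75/275)×29.3 = 56.1364%
Post-stratified estimate weights by population shares:
  0.48×71.6 + 0.33×50 + 0.19×29.3 = 56.435%
Difference = 56.435 − 56.1364 = 0.2986 pp.

+0.3 percentage points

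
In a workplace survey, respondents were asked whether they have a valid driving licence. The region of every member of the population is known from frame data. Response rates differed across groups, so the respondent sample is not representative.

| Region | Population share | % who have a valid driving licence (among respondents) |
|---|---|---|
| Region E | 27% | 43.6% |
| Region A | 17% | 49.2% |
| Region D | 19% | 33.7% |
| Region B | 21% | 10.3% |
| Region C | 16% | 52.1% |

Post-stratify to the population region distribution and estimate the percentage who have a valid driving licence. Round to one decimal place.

37.0%

Each cell contributes population-share × respondent value:
  Region E: 0.27 × 43.6 = 11.772
  Region A: 0.17 × 49.2 = 8.364
  Region D: 0.19 × 33.7 = 6.403
  Region B: 0.21 × 10.3 = 2.163
  Region C: 0.16 × 52.1 = 8.336
Post-stratified estimate = 37.038 → 37.0%.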